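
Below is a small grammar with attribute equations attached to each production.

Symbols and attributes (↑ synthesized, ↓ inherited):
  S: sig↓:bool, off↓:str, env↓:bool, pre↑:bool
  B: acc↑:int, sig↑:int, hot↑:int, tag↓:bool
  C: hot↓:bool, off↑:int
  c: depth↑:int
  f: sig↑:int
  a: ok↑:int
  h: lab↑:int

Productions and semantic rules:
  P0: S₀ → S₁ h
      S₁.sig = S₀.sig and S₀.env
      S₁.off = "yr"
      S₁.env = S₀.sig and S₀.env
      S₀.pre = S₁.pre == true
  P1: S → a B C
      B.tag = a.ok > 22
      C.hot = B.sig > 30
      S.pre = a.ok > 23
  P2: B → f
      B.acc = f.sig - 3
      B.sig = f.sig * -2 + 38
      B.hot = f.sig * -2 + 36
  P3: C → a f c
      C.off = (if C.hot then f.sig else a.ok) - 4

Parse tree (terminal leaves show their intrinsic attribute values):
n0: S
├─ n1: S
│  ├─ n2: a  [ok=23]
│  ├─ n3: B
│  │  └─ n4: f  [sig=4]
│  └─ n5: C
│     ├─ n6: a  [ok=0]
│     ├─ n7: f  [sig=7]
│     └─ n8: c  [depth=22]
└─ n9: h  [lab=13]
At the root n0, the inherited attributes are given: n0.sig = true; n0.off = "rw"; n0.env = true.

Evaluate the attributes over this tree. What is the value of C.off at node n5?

-4

1. n0.sig = true  [given at root]
2. n0.off = "rw"  [given at root]
3. n0.env = true  [given at root]
4. n1.sig = true  [S₀.sig and S₀.env]
5. n1.off = "yr"  ["yr"]
6. n1.env = true  [S₀.sig and S₀.env]
7. n2.ok = 23  [terminal]
8. n3.tag = true  [a.ok > 22]
9. n4.sig = 4  [terminal]
10. n3.acc = 1  [f.sig - 3]
11. n3.sig = 30  [f.sig * -2 + 38]
12. n3.hot = 28  [f.sig * -2 + 36]
13. n5.hot = false  [B.sig > 30]
14. n6.ok = 0  [terminal]
15. n7.sig = 7  [terminal]
16. n8.depth = 22  [terminal]
17. n5.off = -4  [(if C.hot then f.sig else a.ok) - 4]
18. n1.pre = false  [a.ok > 23]
19. n9.lab = 13  [terminal]
20. n0.pre = false  [S₁.pre == true]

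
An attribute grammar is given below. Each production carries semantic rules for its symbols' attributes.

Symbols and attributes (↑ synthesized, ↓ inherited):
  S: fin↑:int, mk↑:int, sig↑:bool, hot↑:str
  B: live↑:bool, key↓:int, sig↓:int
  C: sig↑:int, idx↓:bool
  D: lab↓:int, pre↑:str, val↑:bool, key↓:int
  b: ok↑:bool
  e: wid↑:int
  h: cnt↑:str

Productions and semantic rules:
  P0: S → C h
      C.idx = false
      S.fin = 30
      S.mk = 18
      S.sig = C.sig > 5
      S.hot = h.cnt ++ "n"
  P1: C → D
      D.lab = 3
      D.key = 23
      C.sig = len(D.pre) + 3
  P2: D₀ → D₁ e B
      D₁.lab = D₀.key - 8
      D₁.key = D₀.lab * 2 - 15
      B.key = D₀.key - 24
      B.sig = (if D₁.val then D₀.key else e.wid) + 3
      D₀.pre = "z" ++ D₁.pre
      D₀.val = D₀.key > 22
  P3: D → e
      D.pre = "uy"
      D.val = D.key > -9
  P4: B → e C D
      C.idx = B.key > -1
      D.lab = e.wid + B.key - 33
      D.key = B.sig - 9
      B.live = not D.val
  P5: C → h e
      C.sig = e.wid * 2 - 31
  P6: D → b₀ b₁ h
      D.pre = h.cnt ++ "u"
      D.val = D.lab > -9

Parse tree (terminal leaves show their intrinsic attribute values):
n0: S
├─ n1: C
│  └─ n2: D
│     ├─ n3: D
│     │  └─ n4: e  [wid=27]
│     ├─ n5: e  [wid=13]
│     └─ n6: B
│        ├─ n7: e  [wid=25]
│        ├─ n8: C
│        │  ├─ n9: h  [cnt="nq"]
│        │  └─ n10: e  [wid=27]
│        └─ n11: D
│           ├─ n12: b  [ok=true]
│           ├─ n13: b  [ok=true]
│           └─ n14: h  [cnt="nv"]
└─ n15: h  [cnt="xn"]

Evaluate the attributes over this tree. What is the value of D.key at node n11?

7

1. n1.idx = false  [false]
2. n2.lab = 3  [3]
3. n2.key = 23  [23]
4. n3.lab = 15  [D₀.key - 8]
5. n3.key = -9  [D₀.lab * 2 - 15]
6. n4.wid = 27  [terminal]
7. n3.pre = "uy"  ["uy"]
8. n3.val = false  [D.key > -9]
9. n5.wid = 13  [terminal]
10. n6.key = -1  [D₀.key - 24]
11. n6.sig = 16  [(if D₁.val then D₀.key else e.wid) + 3]
12. n7.wid = 25  [terminal]
13. n8.idx = false  [B.key > -1]
14. n9.cnt = "nq"  [terminal]
15. n10.wid = 27  [terminal]
16. n8.sig = 23  [e.wid * 2 - 31]
17. n11.lab = -9  [e.wid + B.key - 33]
18. n11.key = 7  [B.sig - 9]
19. n12.ok = true  [terminal]
20. n13.ok = true  [terminal]
21. n14.cnt = "nv"  [terminal]
22. n11.pre = "nvu"  [h.cnt ++ "u"]
23. n11.val = false  [D.lab > -9]
24. n6.live = true  [not D.val]
25. n2.pre = "zuy"  ["z" ++ D₁.pre]
26. n2.val = true  [D₀.key > 22]
27. n1.sig = 6  [len(D.pre) + 3]
28. n15.cnt = "xn"  [terminal]
29. n0.fin = 30  [30]
30. n0.mk = 18  [18]
31. n0.sig = true  [C.sig > 5]
32. n0.hot = "xnn"  [h.cnt ++ "n"]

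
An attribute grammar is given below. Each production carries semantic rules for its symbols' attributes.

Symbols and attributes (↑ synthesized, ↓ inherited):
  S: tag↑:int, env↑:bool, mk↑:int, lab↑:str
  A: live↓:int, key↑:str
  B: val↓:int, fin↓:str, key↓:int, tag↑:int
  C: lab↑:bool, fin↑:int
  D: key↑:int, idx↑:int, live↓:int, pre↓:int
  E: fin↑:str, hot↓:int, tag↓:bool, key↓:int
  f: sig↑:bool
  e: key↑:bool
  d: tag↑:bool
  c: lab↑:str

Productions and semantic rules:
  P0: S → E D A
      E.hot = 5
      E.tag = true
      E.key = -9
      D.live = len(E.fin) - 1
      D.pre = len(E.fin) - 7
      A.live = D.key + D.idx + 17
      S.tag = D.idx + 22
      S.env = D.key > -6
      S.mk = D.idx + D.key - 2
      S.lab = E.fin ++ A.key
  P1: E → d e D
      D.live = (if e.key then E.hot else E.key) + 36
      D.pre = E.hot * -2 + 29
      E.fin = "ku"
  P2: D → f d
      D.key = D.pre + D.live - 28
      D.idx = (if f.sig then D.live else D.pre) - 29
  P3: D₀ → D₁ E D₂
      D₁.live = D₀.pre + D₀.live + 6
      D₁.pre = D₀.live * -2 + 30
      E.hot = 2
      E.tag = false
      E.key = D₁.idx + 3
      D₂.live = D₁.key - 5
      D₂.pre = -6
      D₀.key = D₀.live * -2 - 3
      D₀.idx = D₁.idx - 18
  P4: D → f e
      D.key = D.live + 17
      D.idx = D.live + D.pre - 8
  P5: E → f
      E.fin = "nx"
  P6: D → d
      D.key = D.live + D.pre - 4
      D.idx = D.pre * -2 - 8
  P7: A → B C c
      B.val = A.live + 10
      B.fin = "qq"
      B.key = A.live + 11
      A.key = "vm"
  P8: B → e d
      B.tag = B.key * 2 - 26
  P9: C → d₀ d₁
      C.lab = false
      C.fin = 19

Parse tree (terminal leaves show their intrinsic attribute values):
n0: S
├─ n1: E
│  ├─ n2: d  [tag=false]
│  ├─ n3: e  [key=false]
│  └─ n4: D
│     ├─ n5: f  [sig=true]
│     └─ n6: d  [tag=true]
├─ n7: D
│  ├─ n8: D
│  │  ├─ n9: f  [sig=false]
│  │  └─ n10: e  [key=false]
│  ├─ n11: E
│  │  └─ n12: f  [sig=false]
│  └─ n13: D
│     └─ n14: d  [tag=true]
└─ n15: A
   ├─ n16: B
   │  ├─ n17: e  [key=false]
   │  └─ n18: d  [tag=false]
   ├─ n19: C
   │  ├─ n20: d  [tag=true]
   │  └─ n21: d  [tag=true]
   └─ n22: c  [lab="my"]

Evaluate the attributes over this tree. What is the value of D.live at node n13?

1. n1.hot = 5  [5]
2. n1.tag = true  [true]
3. n1.key = -9  [-9]
4. n2.tag = false  [terminal]
5. n3.key = false  [terminal]
6. n4.live = 27  [(if e.key then E.hot else E.key) + 36]
7. n4.pre = 19  [E.hot * -2 + 29]
8. n5.sig = true  [terminal]
9. n6.tag = true  [terminal]
10. n4.key = 18  [D.pre + D.live - 28]
11. n4.idx = -2  [(if f.sig then D.live else D.pre) - 29]
12. n1.fin = "ku"  ["ku"]
13. n7.live = 1  [len(E.fin) - 1]
14. n7.pre = -5  [len(E.fin) - 7]
15. n8.live = 2  [D₀.pre + D₀.live + 6]
16. n8.pre = 28  [D₀.live * -2 + 30]
17. n9.sig = false  [terminal]
18. n10.key = false  [terminal]
19. n8.key = 19  [D.live + 17]
20. n8.idx = 22  [D.live + D.pre - 8]
21. n11.hot = 2  [2]
22. n11.tag = false  [false]
23. n11.key = 25  [D₁.idx + 3]
24. n12.sig = false  [terminal]
25. n11.fin = "nx"  ["nx"]
26. n13.live = 14  [D₁.key - 5]
27. n13.pre = -6  [-6]
28. n14.tag = true  [terminal]
29. n13.key = 4  [D.live + D.pre - 4]
30. n13.idx = 4  [D.pre * -2 - 8]
31. n7.key = -5  [D₀.live * -2 - 3]
32. n7.idx = 4  [D₁.idx - 18]
33. n15.live = 16  [D.key + D.idx + 17]
34. n16.val = 26  [A.live + 10]
35. n16.fin = "qq"  ["qq"]
36. n16.key = 27  [A.live + 11]
37. n17.key = false  [terminal]
38. n18.tag = false  [terminal]
39. n16.tag = 28  [B.key * 2 - 26]
40. n20.tag = true  [terminal]
41. n21.tag = true  [terminal]
42. n19.lab = false  [false]
43. n19.fin = 19  [19]
44. n22.lab = "my"  [terminal]
45. n15.key = "vm"  ["vm"]
46. n0.tag = 26  [D.idx + 22]
47. n0.env = true  [D.key > -6]
48. n0.mk = -3  [D.idx + D.key - 2]
49. n0.lab = "kuvm"  [E.fin ++ A.key]

14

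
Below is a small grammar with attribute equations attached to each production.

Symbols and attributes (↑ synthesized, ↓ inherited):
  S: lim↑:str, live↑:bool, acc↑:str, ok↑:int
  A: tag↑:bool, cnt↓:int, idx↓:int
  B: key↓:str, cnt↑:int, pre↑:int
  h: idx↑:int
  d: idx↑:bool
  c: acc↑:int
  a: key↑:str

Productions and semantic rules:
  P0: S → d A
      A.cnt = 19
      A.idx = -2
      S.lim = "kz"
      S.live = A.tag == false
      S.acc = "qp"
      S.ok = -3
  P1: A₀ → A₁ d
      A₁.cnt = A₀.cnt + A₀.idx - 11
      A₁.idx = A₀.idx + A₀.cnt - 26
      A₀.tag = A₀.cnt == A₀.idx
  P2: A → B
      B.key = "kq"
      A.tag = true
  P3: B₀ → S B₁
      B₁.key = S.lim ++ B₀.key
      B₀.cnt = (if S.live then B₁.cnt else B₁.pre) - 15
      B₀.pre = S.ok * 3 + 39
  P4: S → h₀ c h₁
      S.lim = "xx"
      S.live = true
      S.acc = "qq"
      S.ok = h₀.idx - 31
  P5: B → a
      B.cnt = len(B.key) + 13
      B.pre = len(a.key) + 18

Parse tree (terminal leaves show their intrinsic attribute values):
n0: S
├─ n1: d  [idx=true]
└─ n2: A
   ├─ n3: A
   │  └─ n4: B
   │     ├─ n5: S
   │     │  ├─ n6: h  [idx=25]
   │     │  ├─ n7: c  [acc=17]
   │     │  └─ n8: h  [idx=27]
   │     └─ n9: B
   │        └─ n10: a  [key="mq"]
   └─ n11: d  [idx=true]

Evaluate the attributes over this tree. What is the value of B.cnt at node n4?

1. n1.idx = true  [terminal]
2. n2.cnt = 19  [19]
3. n2.idx = -2  [-2]
4. n3.cnt = 6  [A₀.cnt + A₀.idx - 11]
5. n3.idx = -9  [A₀.idx + A₀.cnt - 26]
6. n4.key = "kq"  ["kq"]
7. n6.idx = 25  [terminal]
8. n7.acc = 17  [terminal]
9. n8.idx = 27  [terminal]
10. n5.lim = "xx"  ["xx"]
11. n5.live = true  [true]
12. n5.acc = "qq"  ["qq"]
13. n5.ok = -6  [h₀.idx - 31]
14. n9.key = "xxkq"  [S.lim ++ B₀.key]
15. n10.key = "mq"  [terminal]
16. n9.cnt = 17  [len(B.key) + 13]
17. n9.pre = 20  [len(a.key) + 18]
18. n4.cnt = 2  [(if S.live then B₁.cnt else B₁.pre) - 15]
19. n4.pre = 21  [S.ok * 3 + 39]
20. n3.tag = true  [true]
21. n11.idx = true  [terminal]
22. n2.tag = false  [A₀.cnt == A₀.idx]
23. n0.lim = "kz"  ["kz"]
24. n0.live = true  [A.tag == false]
25. n0.acc = "qp"  ["qp"]
26. n0.ok = -3  [-3]

2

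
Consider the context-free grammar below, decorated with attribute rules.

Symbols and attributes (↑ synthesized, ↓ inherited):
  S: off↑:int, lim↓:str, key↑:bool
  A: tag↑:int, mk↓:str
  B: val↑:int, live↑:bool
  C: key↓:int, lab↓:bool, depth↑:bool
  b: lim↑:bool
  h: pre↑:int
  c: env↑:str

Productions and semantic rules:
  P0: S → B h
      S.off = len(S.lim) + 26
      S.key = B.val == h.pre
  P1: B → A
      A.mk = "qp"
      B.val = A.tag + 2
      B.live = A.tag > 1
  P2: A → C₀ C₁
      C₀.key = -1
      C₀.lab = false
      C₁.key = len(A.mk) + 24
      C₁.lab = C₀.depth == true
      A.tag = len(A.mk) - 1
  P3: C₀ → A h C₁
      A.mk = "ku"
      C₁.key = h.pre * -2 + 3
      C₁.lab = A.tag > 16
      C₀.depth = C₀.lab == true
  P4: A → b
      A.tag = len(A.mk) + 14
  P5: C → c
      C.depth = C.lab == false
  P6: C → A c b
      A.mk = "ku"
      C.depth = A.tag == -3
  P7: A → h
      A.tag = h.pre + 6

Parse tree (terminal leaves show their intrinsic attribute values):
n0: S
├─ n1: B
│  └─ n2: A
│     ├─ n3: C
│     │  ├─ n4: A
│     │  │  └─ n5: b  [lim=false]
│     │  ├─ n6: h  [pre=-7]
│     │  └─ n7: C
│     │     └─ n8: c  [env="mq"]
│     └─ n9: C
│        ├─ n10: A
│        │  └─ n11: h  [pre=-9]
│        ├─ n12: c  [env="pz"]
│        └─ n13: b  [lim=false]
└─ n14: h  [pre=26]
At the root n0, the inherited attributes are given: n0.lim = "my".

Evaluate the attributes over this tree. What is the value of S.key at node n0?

false

1. n0.lim = "my"  [given at root]
2. n2.mk = "qp"  ["qp"]
3. n3.key = -1  [-1]
4. n3.lab = false  [false]
5. n4.mk = "ku"  ["ku"]
6. n5.lim = false  [terminal]
7. n4.tag = 16  [len(A.mk) + 14]
8. n6.pre = -7  [terminal]
9. n7.key = 17  [h.pre * -2 + 3]
10. n7.lab = false  [A.tag > 16]
11. n8.env = "mq"  [terminal]
12. n7.depth = true  [C.lab == false]
13. n3.depth = false  [C₀.lab == true]
14. n9.key = 26  [len(A.mk) + 24]
15. n9.lab = false  [C₀.depth == true]
16. n10.mk = "ku"  ["ku"]
17. n11.pre = -9  [terminal]
18. n10.tag = -3  [h.pre + 6]
19. n12.env = "pz"  [terminal]
20. n13.lim = false  [terminal]
21. n9.depth = true  [A.tag == -3]
22. n2.tag = 1  [len(A.mk) - 1]
23. n1.val = 3  [A.tag + 2]
24. n1.live = false  [A.tag > 1]
25. n14.pre = 26  [terminal]
26. n0.off = 28  [len(S.lim) + 26]
27. n0.key = false  [B.val == h.pre]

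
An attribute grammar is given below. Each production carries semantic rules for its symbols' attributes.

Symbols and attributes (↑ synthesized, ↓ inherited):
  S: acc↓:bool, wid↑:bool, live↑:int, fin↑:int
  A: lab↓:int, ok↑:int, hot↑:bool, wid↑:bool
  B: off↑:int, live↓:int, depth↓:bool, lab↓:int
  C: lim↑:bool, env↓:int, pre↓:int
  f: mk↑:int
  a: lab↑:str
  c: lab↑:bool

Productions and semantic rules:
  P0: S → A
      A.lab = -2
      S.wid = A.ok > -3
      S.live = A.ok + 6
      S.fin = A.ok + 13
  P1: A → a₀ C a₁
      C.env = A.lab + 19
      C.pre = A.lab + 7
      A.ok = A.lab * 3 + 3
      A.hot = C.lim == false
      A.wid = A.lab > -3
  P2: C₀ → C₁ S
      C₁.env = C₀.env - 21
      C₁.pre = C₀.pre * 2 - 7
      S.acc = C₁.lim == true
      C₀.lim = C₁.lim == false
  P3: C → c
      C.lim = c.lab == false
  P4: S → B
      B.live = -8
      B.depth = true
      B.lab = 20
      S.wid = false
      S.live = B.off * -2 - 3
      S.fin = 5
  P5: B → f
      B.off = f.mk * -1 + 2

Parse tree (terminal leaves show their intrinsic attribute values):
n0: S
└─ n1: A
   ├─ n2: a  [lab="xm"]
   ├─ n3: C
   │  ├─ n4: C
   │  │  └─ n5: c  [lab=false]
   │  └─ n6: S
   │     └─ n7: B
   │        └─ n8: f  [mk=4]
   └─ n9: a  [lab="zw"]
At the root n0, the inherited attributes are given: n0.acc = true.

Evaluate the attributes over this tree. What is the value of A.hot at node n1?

true

1. n0.acc = true  [given at root]
2. n1.lab = -2  [-2]
3. n2.lab = "xm"  [terminal]
4. n3.env = 17  [A.lab + 19]
5. n3.pre = 5  [A.lab + 7]
6. n4.env = -4  [C₀.env - 21]
7. n4.pre = 3  [C₀.pre * 2 - 7]
8. n5.lab = false  [terminal]
9. n4.lim = true  [c.lab == false]
10. n6.acc = true  [C₁.lim == true]
11. n7.live = -8  [-8]
12. n7.depth = true  [true]
13. n7.lab = 20  [20]
14. n8.mk = 4  [terminal]
15. n7.off = -2  [f.mk * -1 + 2]
16. n6.wid = false  [false]
17. n6.live = 1  [B.off * -2 - 3]
18. n6.fin = 5  [5]
19. n3.lim = false  [C₁.lim == false]
20. n9.lab = "zw"  [terminal]
21. n1.ok = -3  [A.lab * 3 + 3]
22. n1.hot = true  [C.lim == false]
23. n1.wid = true  [A.lab > -3]
24. n0.wid = false  [A.ok > -3]
25. n0.live = 3  [A.ok + 6]
26. n0.fin = 10  [A.ok + 13]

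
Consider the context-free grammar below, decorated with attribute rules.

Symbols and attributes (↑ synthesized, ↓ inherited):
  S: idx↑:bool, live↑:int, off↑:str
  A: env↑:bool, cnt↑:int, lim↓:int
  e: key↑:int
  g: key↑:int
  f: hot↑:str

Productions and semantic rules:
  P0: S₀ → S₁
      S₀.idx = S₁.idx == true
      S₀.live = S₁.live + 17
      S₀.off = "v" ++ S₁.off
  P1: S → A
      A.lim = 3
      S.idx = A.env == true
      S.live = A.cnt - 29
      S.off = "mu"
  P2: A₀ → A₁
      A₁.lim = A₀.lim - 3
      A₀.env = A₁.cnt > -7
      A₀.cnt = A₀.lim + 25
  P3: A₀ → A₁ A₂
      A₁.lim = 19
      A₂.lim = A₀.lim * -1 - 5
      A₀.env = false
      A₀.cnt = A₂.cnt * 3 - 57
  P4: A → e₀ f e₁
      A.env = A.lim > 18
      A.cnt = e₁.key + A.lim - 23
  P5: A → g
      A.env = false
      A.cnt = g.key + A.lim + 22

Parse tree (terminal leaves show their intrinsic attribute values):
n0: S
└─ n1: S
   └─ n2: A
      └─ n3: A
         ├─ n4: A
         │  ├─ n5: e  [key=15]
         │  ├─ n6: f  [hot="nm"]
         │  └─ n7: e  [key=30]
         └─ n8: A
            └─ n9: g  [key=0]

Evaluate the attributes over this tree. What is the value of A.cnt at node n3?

-6

1. n2.lim = 3  [3]
2. n3.lim = 0  [A₀.lim - 3]
3. n4.lim = 19  [19]
4. n5.key = 15  [terminal]
5. n6.hot = "nm"  [terminal]
6. n7.key = 30  [terminal]
7. n4.env = true  [A.lim > 18]
8. n4.cnt = 26  [e₁.key + A.lim - 23]
9. n8.lim = -5  [A₀.lim * -1 - 5]
10. n9.key = 0  [terminal]
11. n8.env = false  [false]
12. n8.cnt = 17  [g.key + A.lim + 22]
13. n3.env = false  [false]
14. n3.cnt = -6  [A₂.cnt * 3 - 57]
15. n2.env = true  [A₁.cnt > -7]
16. n2.cnt = 28  [A₀.lim + 25]
17. n1.idx = true  [A.env == true]
18. n1.live = -1  [A.cnt - 29]
19. n1.off = "mu"  ["mu"]
20. n0.idx = true  [S₁.idx == true]
21. n0.live = 16  [S₁.live + 17]
22. n0.off = "vmu"  ["v" ++ S₁.off]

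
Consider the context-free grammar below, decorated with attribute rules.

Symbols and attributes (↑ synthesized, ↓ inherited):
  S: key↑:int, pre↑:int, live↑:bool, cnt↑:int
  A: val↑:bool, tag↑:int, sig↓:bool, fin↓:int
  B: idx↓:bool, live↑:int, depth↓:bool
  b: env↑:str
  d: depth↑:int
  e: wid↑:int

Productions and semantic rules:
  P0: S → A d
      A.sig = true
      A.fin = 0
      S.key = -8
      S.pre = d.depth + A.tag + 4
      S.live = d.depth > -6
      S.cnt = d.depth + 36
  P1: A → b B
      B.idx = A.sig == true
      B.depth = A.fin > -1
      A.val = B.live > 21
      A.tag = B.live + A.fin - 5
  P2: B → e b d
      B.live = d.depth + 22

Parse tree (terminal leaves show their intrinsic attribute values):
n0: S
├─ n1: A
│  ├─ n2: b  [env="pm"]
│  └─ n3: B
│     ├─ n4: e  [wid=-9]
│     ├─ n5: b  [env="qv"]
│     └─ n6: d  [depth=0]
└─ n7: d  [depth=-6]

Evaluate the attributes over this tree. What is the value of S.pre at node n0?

1. n1.sig = true  [true]
2. n1.fin = 0  [0]
3. n2.env = "pm"  [terminal]
4. n3.idx = true  [A.sig == true]
5. n3.depth = true  [A.fin > -1]
6. n4.wid = -9  [terminal]
7. n5.env = "qv"  [terminal]
8. n6.depth = 0  [terminal]
9. n3.live = 22  [d.depth + 22]
10. n1.val = true  [B.live > 21]
11. n1.tag = 17  [B.live + A.fin - 5]
12. n7.depth = -6  [terminal]
13. n0.key = -8  [-8]
14. n0.pre = 15  [d.depth + A.tag + 4]
15. n0.live = false  [d.depth > -6]
16. n0.cnt = 30  [d.depth + 36]

15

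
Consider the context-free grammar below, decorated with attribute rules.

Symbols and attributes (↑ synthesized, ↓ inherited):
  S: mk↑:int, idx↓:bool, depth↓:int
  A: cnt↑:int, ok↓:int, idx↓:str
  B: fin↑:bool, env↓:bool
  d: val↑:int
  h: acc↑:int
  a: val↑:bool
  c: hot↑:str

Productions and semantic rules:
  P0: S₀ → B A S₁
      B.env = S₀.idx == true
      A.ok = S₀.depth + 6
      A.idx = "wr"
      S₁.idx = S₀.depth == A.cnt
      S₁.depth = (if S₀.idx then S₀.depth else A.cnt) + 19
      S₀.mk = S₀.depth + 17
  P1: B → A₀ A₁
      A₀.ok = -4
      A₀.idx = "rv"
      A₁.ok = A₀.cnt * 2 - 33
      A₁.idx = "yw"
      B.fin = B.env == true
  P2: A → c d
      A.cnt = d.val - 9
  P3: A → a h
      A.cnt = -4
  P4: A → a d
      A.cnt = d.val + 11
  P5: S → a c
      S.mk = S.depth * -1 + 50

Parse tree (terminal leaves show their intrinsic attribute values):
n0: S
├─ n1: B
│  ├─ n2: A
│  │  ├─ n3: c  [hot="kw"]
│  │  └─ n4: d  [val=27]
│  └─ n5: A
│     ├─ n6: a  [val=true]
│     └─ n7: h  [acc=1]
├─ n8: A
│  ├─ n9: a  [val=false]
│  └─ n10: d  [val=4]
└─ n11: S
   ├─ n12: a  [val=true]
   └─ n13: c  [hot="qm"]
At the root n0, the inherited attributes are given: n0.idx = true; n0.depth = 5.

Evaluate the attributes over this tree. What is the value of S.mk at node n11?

26

1. n0.idx = true  [given at root]
2. n0.depth = 5  [given at root]
3. n1.env = true  [S₀.idx == true]
4. n2.ok = -4  [-4]
5. n2.idx = "rv"  ["rv"]
6. n3.hot = "kw"  [terminal]
7. n4.val = 27  [terminal]
8. n2.cnt = 18  [d.val - 9]
9. n5.ok = 3  [A₀.cnt * 2 - 33]
10. n5.idx = "yw"  ["yw"]
11. n6.val = true  [terminal]
12. n7.acc = 1  [terminal]
13. n5.cnt = -4  [-4]
14. n1.fin = true  [B.env == true]
15. n8.ok = 11  [S₀.depth + 6]
16. n8.idx = "wr"  ["wr"]
17. n9.val = false  [terminal]
18. n10.val = 4  [terminal]
19. n8.cnt = 15  [d.val + 11]
20. n11.idx = false  [S₀.depth == A.cnt]
21. n11.depth = 24  [(if S₀.idx then S₀.depth else A.cnt) + 19]
22. n12.val = true  [terminal]
23. n13.hot = "qm"  [terminal]
24. n11.mk = 26  [S.depth * -1 + 50]
25. n0.mk = 22  [S₀.depth + 17]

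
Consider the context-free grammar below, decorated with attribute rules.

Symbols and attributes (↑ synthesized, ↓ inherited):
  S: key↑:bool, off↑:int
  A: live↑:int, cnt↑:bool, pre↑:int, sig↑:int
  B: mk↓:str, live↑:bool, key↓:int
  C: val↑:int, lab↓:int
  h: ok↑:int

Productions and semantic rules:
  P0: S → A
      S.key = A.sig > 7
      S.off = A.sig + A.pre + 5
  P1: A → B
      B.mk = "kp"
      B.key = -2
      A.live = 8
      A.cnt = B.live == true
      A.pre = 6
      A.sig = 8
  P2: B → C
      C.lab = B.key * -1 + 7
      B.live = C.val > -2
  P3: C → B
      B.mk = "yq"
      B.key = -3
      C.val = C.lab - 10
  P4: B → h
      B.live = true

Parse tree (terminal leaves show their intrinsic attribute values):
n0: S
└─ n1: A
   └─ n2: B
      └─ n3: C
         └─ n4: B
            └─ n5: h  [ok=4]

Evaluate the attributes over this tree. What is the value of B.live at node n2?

1. n2.mk = "kp"  ["kp"]
2. n2.key = -2  [-2]
3. n3.lab = 9  [B.key * -1 + 7]
4. n4.mk = "yq"  ["yq"]
5. n4.key = -3  [-3]
6. n5.ok = 4  [terminal]
7. n4.live = true  [true]
8. n3.val = -1  [C.lab - 10]
9. n2.live = true  [C.val > -2]
10. n1.live = 8  [8]
11. n1.cnt = true  [B.live == true]
12. n1.pre = 6  [6]
13. n1.sig = 8  [8]
14. n0.key = true  [A.sig > 7]
15. n0.off = 19  [A.sig + A.pre + 5]

true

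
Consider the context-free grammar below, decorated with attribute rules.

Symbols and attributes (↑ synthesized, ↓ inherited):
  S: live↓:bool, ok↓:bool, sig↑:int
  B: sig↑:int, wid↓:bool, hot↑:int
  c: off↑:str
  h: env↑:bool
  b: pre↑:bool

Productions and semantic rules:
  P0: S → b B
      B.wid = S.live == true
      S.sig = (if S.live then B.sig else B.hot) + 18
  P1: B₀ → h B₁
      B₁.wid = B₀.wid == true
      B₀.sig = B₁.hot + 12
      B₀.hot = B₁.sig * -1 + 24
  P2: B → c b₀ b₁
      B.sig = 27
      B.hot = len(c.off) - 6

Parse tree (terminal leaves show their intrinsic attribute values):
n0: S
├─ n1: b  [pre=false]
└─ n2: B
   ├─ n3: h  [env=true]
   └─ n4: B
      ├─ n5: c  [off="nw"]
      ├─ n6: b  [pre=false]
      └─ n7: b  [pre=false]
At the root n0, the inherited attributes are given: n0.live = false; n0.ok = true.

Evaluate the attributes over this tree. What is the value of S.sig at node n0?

15

1. n0.live = false  [given at root]
2. n0.ok = true  [given at root]
3. n1.pre = false  [terminal]
4. n2.wid = false  [S.live == true]
5. n3.env = true  [terminal]
6. n4.wid = false  [B₀.wid == true]
7. n5.off = "nw"  [terminal]
8. n6.pre = false  [terminal]
9. n7.pre = false  [terminal]
10. n4.sig = 27  [27]
11. n4.hot = -4  [len(c.off) - 6]
12. n2.sig = 8  [B₁.hot + 12]
13. n2.hot = -3  [B₁.sig * -1 + 24]
14. n0.sig = 15  [(if S.live then B.sig else B.hot) + 18]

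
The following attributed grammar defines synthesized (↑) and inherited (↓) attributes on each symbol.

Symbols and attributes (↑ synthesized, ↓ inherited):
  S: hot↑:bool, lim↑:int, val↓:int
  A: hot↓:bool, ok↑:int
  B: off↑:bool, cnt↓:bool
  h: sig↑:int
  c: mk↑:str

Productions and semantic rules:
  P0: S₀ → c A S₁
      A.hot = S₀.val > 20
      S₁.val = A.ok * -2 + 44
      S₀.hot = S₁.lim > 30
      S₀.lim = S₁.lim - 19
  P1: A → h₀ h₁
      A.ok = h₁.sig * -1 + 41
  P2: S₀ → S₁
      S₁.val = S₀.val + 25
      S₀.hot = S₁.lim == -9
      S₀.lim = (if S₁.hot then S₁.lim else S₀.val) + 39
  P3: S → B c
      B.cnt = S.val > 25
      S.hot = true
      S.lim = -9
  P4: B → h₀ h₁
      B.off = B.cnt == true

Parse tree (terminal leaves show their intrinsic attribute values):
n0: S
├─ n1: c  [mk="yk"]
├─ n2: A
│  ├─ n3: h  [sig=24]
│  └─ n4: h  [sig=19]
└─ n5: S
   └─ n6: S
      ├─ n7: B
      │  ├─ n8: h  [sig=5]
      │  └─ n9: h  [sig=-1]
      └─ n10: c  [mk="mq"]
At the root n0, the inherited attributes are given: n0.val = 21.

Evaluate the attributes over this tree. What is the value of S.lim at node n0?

11

1. n0.val = 21  [given at root]
2. n1.mk = "yk"  [terminal]
3. n2.hot = true  [S₀.val > 20]
4. n3.sig = 24  [terminal]
5. n4.sig = 19  [terminal]
6. n2.ok = 22  [h₁.sig * -1 + 41]
7. n5.val = 0  [A.ok * -2 + 44]
8. n6.val = 25  [S₀.val + 25]
9. n7.cnt = false  [S.val > 25]
10. n8.sig = 5  [terminal]
11. n9.sig = -1  [terminal]
12. n7.off = false  [B.cnt == true]
13. n10.mk = "mq"  [terminal]
14. n6.hot = true  [true]
15. n6.lim = -9  [-9]
16. n5.hot = true  [S₁.lim == -9]
17. n5.lim = 30  [(if S₁.hot then S₁.lim else S₀.val) + 39]
18. n0.hot = false  [S₁.lim > 30]
19. n0.lim = 11  [S₁.lim - 19]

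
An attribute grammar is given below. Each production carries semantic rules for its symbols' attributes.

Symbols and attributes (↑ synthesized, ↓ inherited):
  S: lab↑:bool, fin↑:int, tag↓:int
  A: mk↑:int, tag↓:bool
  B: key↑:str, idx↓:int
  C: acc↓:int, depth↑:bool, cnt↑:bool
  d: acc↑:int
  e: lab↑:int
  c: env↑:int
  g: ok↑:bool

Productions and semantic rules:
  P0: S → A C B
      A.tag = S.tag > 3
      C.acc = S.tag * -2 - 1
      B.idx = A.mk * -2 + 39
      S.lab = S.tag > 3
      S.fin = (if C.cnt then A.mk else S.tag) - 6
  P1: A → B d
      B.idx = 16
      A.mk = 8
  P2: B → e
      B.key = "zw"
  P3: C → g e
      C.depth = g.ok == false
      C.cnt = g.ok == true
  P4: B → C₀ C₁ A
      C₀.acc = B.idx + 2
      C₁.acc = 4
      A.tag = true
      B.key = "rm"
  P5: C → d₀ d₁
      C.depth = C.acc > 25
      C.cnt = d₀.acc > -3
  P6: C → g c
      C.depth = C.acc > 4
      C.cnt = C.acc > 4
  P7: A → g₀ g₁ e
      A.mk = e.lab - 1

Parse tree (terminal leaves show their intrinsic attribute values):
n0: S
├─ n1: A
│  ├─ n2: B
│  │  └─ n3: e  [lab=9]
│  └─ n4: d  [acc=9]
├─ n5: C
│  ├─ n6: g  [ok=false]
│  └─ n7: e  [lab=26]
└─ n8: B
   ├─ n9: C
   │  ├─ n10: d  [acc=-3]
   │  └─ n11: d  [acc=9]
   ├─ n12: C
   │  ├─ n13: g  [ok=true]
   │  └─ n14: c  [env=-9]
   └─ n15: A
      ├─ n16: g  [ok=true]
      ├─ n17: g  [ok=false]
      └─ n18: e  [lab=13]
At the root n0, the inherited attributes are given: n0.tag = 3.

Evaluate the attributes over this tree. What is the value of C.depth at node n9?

false

1. n0.tag = 3  [given at root]
2. n1.tag = false  [S.tag > 3]
3. n2.idx = 16  [16]
4. n3.lab = 9  [terminal]
5. n2.key = "zw"  ["zw"]
6. n4.acc = 9  [terminal]
7. n1.mk = 8  [8]
8. n5.acc = -7  [S.tag * -2 - 1]
9. n6.ok = false  [terminal]
10. n7.lab = 26  [terminal]
11. n5.depth = true  [g.ok == false]
12. n5.cnt = false  [g.ok == true]
13. n8.idx = 23  [A.mk * -2 + 39]
14. n9.acc = 25  [B.idx + 2]
15. n10.acc = -3  [terminal]
16. n11.acc = 9  [terminal]
17. n9.depth = false  [C.acc > 25]
18. n9.cnt = false  [d₀.acc > -3]
19. n12.acc = 4  [4]
20. n13.ok = true  [terminal]
21. n14.env = -9  [terminal]
22. n12.depth = false  [C.acc > 4]
23. n12.cnt = false  [C.acc > 4]
24. n15.tag = true  [true]
25. n16.ok = true  [terminal]
26. n17.ok = false  [terminal]
27. n18.lab = 13  [terminal]
28. n15.mk = 12  [e.lab - 1]
29. n8.key = "rm"  ["rm"]
30. n0.lab = false  [S.tag > 3]
31. n0.fin = -3  [(if C.cnt then A.mk else S.tag) - 6]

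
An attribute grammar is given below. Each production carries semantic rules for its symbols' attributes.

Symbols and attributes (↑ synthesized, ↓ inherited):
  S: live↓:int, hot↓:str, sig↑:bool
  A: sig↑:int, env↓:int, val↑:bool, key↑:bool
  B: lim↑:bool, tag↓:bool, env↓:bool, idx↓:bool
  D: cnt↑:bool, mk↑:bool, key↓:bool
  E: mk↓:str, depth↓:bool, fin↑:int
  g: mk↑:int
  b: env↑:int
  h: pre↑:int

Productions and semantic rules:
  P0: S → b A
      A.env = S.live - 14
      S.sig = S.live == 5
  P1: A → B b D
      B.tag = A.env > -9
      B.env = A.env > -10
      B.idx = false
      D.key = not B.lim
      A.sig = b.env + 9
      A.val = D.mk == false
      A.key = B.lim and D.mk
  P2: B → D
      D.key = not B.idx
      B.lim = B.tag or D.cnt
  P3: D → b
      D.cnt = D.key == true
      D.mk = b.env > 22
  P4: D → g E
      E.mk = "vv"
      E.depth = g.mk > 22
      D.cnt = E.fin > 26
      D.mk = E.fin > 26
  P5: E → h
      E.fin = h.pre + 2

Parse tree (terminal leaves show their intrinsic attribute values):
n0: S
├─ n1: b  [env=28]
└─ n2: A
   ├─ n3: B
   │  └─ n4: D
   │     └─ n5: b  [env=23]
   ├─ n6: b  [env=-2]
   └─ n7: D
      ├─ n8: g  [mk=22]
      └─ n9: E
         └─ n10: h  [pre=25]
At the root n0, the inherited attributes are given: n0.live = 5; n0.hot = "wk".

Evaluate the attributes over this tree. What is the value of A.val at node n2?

false

1. n0.live = 5  [given at root]
2. n0.hot = "wk"  [given at root]
3. n1.env = 28  [terminal]
4. n2.env = -9  [S.live - 14]
5. n3.tag = false  [A.env > -9]
6. n3.env = true  [A.env > -10]
7. n3.idx = false  [false]
8. n4.key = true  [not B.idx]
9. n5.env = 23  [terminal]
10. n4.cnt = true  [D.key == true]
11. n4.mk = true  [b.env > 22]
12. n3.lim = true  [B.tag or D.cnt]
13. n6.env = -2  [terminal]
14. n7.key = false  [not B.lim]
15. n8.mk = 22  [terminal]
16. n9.mk = "vv"  ["vv"]
17. n9.depth = false  [g.mk > 22]
18. n10.pre = 25  [terminal]
19. n9.fin = 27  [h.pre + 2]
20. n7.cnt = true  [E.fin > 26]
21. n7.mk = true  [E.fin > 26]
22. n2.sig = 7  [b.env + 9]
23. n2.val = false  [D.mk == false]
24. n2.key = true  [B.lim and D.mk]
25. n0.sig = true  [S.live == 5]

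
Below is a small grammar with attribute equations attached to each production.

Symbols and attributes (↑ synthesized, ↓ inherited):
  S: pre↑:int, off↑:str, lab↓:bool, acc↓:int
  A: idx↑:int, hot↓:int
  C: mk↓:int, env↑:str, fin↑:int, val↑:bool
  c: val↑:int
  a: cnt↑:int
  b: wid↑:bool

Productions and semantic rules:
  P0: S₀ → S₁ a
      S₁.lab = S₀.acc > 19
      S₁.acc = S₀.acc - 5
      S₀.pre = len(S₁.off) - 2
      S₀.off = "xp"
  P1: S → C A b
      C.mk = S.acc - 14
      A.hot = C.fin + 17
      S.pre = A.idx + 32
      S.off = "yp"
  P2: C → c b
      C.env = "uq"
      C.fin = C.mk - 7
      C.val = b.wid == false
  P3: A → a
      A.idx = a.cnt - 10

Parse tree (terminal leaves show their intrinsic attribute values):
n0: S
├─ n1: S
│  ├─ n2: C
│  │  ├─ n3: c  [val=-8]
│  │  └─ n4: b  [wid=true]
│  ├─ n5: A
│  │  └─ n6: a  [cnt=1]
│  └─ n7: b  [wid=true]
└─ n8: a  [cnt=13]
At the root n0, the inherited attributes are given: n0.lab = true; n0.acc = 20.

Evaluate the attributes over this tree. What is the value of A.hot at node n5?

11

1. n0.lab = true  [given at root]
2. n0.acc = 20  [given at root]
3. n1.lab = true  [S₀.acc > 19]
4. n1.acc = 15  [S₀.acc - 5]
5. n2.mk = 1  [S.acc - 14]
6. n3.val = -8  [terminal]
7. n4.wid = true  [terminal]
8. n2.env = "uq"  ["uq"]
9. n2.fin = -6  [C.mk - 7]
10. n2.val = false  [b.wid == false]
11. n5.hot = 11  [C.fin + 17]
12. n6.cnt = 1  [terminal]
13. n5.idx = -9  [a.cnt - 10]
14. n7.wid = true  [terminal]
15. n1.pre = 23  [A.idx + 32]
16. n1.off = "yp"  ["yp"]
17. n8.cnt = 13  [terminal]
18. n0.pre = 0  [len(S₁.off) - 2]
19. n0.off = "xp"  ["xp"]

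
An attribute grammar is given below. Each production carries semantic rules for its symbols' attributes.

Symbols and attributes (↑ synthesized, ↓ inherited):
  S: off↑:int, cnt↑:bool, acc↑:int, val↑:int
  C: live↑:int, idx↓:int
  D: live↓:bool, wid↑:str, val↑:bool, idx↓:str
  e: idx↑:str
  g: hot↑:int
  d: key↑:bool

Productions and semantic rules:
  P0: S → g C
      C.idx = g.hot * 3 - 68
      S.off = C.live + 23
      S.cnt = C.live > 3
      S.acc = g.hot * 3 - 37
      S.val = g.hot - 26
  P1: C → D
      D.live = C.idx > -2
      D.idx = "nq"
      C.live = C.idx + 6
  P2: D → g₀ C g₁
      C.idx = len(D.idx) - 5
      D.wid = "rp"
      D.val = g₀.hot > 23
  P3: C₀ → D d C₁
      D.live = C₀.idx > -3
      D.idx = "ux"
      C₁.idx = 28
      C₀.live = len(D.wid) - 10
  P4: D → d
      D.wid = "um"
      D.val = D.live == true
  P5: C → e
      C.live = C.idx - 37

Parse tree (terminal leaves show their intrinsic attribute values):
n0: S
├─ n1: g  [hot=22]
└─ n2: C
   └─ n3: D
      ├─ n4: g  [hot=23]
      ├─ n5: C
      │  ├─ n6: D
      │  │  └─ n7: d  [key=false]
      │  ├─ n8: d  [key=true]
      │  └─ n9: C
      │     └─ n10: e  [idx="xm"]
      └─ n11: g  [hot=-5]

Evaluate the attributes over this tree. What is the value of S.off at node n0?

1. n1.hot = 22  [terminal]
2. n2.idx = -2  [g.hot * 3 - 68]
3. n3.live = false  [C.idx > -2]
4. n3.idx = "nq"  ["nq"]
5. n4.hot = 23  [terminal]
6. n5.idx = -3  [len(D.idx) - 5]
7. n6.live = false  [C₀.idx > -3]
8. n6.idx = "ux"  ["ux"]
9. n7.key = false  [terminal]
10. n6.wid = "um"  ["um"]
11. n6.val = false  [D.live == true]
12. n8.key = true  [terminal]
13. n9.idx = 28  [28]
14. n10.idx = "xm"  [terminal]
15. n9.live = -9  [C.idx - 37]
16. n5.live = -8  [len(D.wid) - 10]
17. n11.hot = -5  [terminal]
18. n3.wid = "rp"  ["rp"]
19. n3.val = false  [g₀.hot > 23]
20. n2.live = 4  [C.idx + 6]
21. n0.off = 27  [C.live + 23]
22. n0.cnt = true  [C.live > 3]
23. n0.acc = 29  [g.hot * 3 - 37]
24. n0.val = -4  [g.hot - 26]

27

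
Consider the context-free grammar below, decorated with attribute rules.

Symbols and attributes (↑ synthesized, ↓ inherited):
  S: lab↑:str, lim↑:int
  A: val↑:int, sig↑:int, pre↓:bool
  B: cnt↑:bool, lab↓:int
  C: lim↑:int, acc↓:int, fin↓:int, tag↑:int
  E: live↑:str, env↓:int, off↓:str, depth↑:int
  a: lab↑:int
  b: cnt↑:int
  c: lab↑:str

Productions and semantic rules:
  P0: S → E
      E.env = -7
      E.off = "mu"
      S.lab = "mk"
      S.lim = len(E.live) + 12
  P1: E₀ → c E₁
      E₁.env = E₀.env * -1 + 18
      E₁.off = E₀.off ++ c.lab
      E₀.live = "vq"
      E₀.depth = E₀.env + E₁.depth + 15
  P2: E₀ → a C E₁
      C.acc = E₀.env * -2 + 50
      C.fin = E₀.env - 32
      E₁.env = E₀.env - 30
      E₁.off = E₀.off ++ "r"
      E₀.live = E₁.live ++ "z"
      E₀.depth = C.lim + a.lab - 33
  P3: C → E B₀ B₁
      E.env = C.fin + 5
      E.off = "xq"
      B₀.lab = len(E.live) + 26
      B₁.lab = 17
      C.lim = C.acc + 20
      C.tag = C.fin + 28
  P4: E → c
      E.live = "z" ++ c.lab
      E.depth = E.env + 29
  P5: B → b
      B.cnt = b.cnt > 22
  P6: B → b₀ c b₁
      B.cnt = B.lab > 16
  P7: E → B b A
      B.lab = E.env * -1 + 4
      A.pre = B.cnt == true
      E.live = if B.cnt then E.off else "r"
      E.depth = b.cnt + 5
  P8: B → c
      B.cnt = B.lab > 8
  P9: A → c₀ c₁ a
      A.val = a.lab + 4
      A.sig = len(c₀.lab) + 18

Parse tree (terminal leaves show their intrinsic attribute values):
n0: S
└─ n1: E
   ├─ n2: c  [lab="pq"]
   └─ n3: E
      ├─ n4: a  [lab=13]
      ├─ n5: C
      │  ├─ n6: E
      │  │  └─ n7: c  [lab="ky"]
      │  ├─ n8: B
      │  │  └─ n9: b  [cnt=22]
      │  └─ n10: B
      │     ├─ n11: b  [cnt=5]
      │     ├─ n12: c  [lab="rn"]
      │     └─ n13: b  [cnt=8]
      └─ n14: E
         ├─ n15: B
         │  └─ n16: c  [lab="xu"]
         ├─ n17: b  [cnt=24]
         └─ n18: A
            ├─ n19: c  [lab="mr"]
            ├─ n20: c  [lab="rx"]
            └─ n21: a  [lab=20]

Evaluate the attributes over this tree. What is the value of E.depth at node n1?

8

1. n1.env = -7  [-7]
2. n1.off = "mu"  ["mu"]
3. n2.lab = "pq"  [terminal]
4. n3.env = 25  [E₀.env * -1 + 18]
5. n3.off = "mupq"  [E₀.off ++ c.lab]
6. n4.lab = 13  [terminal]
7. n5.acc = 0  [E₀.env * -2 + 50]
8. n5.fin = -7  [E₀.env - 32]
9. n6.env = -2  [C.fin + 5]
10. n6.off = "xq"  ["xq"]
11. n7.lab = "ky"  [terminal]
12. n6.live = "zky"  ["z" ++ c.lab]
13. n6.depth = 27  [E.env + 29]
14. n8.lab = 29  [len(E.live) + 26]
15. n9.cnt = 22  [terminal]
16. n8.cnt = false  [b.cnt > 22]
17. n10.lab = 17  [17]
18. n11.cnt = 5  [terminal]
19. n12.lab = "rn"  [terminal]
20. n13.cnt = 8  [terminal]
21. n10.cnt = true  [B.lab > 16]
22. n5.lim = 20  [C.acc + 20]
23. n5.tag = 21  [C.fin + 28]
24. n14.env = -5  [E₀.env - 30]
25. n14.off = "mupqr"  [E₀.off ++ "r"]
26. n15.lab = 9  [E.env * -1 + 4]
27. n16.lab = "xu"  [terminal]
28. n15.cnt = true  [B.lab > 8]
29. n17.cnt = 24  [terminal]
30. n18.pre = true  [B.cnt == true]
31. n19.lab = "mr"  [terminal]
32. n20.lab = "rx"  [terminal]
33. n21.lab = 20  [terminal]
34. n18.val = 24  [a.lab + 4]
35. n18.sig = 20  [len(c₀.lab) + 18]
36. n14.live = "mupqr"  [if B.cnt then E.off else "r"]
37. n14.depth = 29  [b.cnt + 5]
38. n3.live = "mupqrz"  [E₁.live ++ "z"]
39. n3.depth = 0  [C.lim + a.lab - 33]
40. n1.live = "vq"  ["vq"]
41. n1.depth = 8  [E₀.env + E₁.depth + 15]
42. n0.lab = "mk"  ["mk"]
43. n0.lim = 14  [len(E.live) + 12]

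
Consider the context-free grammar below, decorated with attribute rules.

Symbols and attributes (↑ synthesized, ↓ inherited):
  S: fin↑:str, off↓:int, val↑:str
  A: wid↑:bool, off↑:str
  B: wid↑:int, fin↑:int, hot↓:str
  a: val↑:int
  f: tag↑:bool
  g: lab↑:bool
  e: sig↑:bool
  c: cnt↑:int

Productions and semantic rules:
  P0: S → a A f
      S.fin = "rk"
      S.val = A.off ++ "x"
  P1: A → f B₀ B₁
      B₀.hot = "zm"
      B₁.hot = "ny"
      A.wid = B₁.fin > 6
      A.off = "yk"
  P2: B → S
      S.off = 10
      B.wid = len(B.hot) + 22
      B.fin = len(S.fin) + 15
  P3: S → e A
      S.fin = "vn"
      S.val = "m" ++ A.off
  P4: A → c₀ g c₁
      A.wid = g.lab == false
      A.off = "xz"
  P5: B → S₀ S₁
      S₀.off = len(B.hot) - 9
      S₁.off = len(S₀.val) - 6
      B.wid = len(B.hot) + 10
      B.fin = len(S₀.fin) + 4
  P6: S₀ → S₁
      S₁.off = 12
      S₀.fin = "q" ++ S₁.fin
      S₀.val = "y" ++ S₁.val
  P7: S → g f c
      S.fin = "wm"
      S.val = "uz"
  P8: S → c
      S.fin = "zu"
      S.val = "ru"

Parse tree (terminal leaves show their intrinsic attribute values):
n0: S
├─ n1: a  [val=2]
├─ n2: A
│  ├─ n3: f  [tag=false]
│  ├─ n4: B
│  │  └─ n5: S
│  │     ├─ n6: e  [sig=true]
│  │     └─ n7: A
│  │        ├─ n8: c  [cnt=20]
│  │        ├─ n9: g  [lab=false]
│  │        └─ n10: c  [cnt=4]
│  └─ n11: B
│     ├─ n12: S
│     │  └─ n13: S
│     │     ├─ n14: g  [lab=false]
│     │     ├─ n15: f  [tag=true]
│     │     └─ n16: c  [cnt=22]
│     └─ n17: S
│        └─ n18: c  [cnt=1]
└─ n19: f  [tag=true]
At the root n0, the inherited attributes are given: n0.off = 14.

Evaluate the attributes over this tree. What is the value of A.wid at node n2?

1. n0.off = 14  [given at root]
2. n1.val = 2  [terminal]
3. n3.tag = false  [terminal]
4. n4.hot = "zm"  ["zm"]
5. n5.off = 10  [10]
6. n6.sig = true  [terminal]
7. n8.cnt = 20  [terminal]
8. n9.lab = false  [terminal]
9. n10.cnt = 4  [terminal]
10. n7.wid = true  [g.lab == false]
11. n7.off = "xz"  ["xz"]
12. n5.fin = "vn"  ["vn"]
13. n5.val = "mxz"  ["m" ++ A.off]
14. n4.wid = 24  [len(B.hot) + 22]
15. n4.fin = 17  [len(S.fin) + 15]
16. n11.hot = "ny"  ["ny"]
17. n12.off = -7  [len(B.hot) - 9]
18. n13.off = 12  [12]
19. n14.lab = false  [terminal]
20. n15.tag = true  [terminal]
21. n16.cnt = 22  [terminal]
22. n13.fin = "wm"  ["wm"]
23. n13.val = "uz"  ["uz"]
24. n12.fin = "qwm"  ["q" ++ S₁.fin]
25. n12.val = "yuz"  ["y" ++ S₁.val]
26. n17.off = -3  [len(S₀.val) - 6]
27. n18.cnt = 1  [terminal]
28. n17.fin = "zu"  ["zu"]
29. n17.val = "ru"  ["ru"]
30. n11.wid = 12  [len(B.hot) + 10]
31. n11.fin = 7  [len(S₀.fin) + 4]
32. n2.wid = true  [B₁.fin > 6]
33. n2.off = "yk"  ["yk"]
34. n19.tag = true  [terminal]
35. n0.fin = "rk"  ["rk"]
36. n0.val = "ykx"  [A.off ++ "x"]

true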